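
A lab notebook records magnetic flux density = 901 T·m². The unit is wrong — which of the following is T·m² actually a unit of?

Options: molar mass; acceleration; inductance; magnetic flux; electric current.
magnetic flux

magnetic flux density should have units dimensionally equivalent to kg / (A * s^2) (e.g. T).
The given unit 'T·m²' reduces to kg * m^2 / (A * s^2). Of the listed options, that is the dimensionality of magnetic flux.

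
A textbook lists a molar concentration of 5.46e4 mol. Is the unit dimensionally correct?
No

molar concentration has SI base units: mol / m^3
mol does NOT reduce to mol / m^3; a valid unit for molar concentration would be e.g. mol/m³.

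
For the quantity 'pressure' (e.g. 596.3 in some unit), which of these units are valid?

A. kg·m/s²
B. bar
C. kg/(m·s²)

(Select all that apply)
B, C

pressure has SI base units: kg / (m * s^2)

Checking each option against kg / (m * s^2):
  A. kg·m/s²: ✗ does not match
  B. bar: ✓ matches
  C. kg/(m·s²): ✓ matches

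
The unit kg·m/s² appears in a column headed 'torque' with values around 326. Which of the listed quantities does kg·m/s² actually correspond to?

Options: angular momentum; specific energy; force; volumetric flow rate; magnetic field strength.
force

torque should have units dimensionally equivalent to kg * m^2 / s^2 (e.g. N·m).
The given unit 'kg·m/s²' reduces to kg * m / s^2. Of the listed options, that is the dimensionality of force.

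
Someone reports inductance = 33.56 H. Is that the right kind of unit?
Yes

inductance has SI base units: kg * m^2 / (A^2 * s^2)
H reduces to the same SI base units, so it is a valid unit for inductance.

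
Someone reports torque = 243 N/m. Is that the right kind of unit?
No

torque has SI base units: kg * m^2 / s^2
N/m does NOT reduce to kg * m^2 / s^2; a valid unit for torque would be e.g. N·m.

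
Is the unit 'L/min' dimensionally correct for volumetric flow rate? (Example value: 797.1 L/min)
Yes

volumetric flow rate has SI base units: m^3 / s
L/min reduces to the same SI base units, so it is a valid unit for volumetric flow rate.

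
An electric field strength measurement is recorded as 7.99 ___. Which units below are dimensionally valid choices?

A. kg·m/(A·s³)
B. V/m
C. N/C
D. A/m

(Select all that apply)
A, B, C

electric field strength has SI base units: kg * m / (A * s^3)

Checking each option against kg * m / (A * s^3):
  A. kg·m/(A·s³): ✓ matches
  B. V/m: ✓ matches
  C. N/C: ✓ matches
  D. A/m: ✗ does not match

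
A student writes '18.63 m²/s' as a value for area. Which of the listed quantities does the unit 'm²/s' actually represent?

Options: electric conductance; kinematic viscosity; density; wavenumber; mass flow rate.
kinematic viscosity

area should have units dimensionally equivalent to m^2 (e.g. m²).
The given unit 'm²/s' reduces to m^2 / s. Of the listed options, that is the dimensionality of kinematic viscosity.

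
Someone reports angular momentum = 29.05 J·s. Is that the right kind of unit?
Yes

angular momentum has SI base units: kg * m^2 / s
J·s reduces to the same SI base units, so it is a valid unit for angular momentum.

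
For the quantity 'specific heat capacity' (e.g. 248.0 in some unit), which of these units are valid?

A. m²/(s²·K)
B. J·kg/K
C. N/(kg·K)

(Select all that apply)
A

specific heat capacity has SI base units: m^2 / (s^2 * K)

Checking each option against m^2 / (s^2 * K):
  A. m²/(s²·K): ✓ matches
  B. J·kg/K: ✗ does not match
  C. N/(kg·K): ✗ does not match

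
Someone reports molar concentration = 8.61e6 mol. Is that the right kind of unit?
No

molar concentration has SI base units: mol / m^3
mol does NOT reduce to mol / m^3; a valid unit for molar concentration would be e.g. mol/m³.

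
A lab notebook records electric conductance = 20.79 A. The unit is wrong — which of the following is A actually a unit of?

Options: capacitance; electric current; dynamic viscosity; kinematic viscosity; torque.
electric current

electric conductance should have units dimensionally equivalent to A^2 * s^3 / (kg * m^2) (e.g. S).
The given unit 'A' reduces to A. Of the listed options, that is the dimensionality of electric current.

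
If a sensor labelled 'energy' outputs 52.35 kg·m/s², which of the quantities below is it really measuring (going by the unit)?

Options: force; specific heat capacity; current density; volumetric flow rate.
force

energy should have units dimensionally equivalent to kg * m^2 / s^2 (e.g. J).
The given unit 'kg·m/s²' reduces to kg * m / s^2. Of the listed options, that is the dimensionality of force.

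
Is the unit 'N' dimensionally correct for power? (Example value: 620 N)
No

power has SI base units: kg * m^2 / s^3
N does NOT reduce to kg * m^2 / s^3; a valid unit for power would be e.g. W.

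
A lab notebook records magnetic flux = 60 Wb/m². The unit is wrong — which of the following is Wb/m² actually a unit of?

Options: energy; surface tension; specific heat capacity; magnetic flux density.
magnetic flux density

magnetic flux should have units dimensionally equivalent to kg * m^2 / (A * s^2) (e.g. Wb).
The given unit 'Wb/m²' reduces to kg / (A * s^2). Of the listed options, that is the dimensionality of magnetic flux density.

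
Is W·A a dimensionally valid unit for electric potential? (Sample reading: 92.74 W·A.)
No

electric potential has SI base units: kg * m^2 / (A * s^3)
W·A does NOT reduce to kg * m^2 / (A * s^3); a valid unit for electric potential would be e.g. V.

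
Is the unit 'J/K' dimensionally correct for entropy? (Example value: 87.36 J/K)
Yes

entropy has SI base units: kg * m^2 / (s^2 * K)
J/K reduces to the same SI base units, so it is a valid unit for entropy.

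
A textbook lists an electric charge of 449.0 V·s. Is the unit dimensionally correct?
No

electric charge has SI base units: A * s
V·s does NOT reduce to A * s; a valid unit for electric charge would be e.g. C.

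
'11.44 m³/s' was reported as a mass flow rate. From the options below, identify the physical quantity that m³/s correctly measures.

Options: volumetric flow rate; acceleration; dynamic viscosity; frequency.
volumetric flow rate

mass flow rate should have units dimensionally equivalent to kg / s (e.g. kg/s).
The given unit 'm³/s' reduces to m^3 / s. Of the listed options, that is the dimensionality of volumetric flow rate.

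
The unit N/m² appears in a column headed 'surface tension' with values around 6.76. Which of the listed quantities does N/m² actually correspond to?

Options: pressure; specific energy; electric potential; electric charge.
pressure

surface tension should have units dimensionally equivalent to kg / s^2 (e.g. N/m).
The given unit 'N/m²' reduces to kg / (m * s^2). Of the listed options, that is the dimensionality of pressure.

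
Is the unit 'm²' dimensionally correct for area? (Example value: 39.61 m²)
Yes

area has SI base units: m^2
m² reduces to the same SI base units, so it is a valid unit for area.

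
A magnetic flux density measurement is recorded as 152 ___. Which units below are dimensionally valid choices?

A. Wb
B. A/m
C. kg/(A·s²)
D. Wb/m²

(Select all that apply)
C, D

magnetic flux density has SI base units: kg / (A * s^2)

Checking each option against kg / (A * s^2):
  A. Wb: ✗ does not match
  B. A/m: ✗ does not match
  C. kg/(A·s²): ✓ matches
  D. Wb/m²: ✓ matches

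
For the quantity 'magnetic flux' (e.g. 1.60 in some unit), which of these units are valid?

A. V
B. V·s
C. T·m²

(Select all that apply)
B, C

magnetic flux has SI base units: kg * m^2 / (A * s^2)

Checking each option against kg * m^2 / (A * s^2):
  A. V: ✗ does not match
  B. V·s: ✓ matches
  C. T·m²: ✓ matches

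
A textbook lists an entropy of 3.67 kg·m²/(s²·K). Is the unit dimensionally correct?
Yes

entropy has SI base units: kg * m^2 / (s^2 * K)
kg·m²/(s²·K) reduces to the same SI base units, so it is a valid unit for entropy.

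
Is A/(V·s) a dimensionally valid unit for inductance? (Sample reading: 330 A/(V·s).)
No

inductance has SI base units: kg * m^2 / (A^2 * s^2)
A/(V·s) does NOT reduce to kg * m^2 / (A^2 * s^2); a valid unit for inductance would be e.g. H.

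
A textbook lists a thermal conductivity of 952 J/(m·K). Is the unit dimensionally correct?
No

thermal conductivity has SI base units: kg * m / (s^3 * K)
J/(m·K) does NOT reduce to kg * m / (s^3 * K); a valid unit for thermal conductivity would be e.g. W/(m·K).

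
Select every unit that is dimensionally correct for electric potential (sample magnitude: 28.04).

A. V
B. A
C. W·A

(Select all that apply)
A

electric potential has SI base units: kg * m^2 / (A * s^3)

Checking each option against kg * m^2 / (A * s^3):
  A. V: ✓ matches
  B. A: ✗ does not match
  C. W·A: ✗ does not match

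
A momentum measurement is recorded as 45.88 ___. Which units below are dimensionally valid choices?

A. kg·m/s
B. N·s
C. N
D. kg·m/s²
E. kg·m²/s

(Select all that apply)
A, B

momentum has SI base units: kg * m / s

Checking each option against kg * m / s:
  A. kg·m/s: ✓ matches
  B. N·s: ✓ matches
  C. N: ✗ does not match
  D. kg·m/s²: ✗ does not match
  E. kg·m²/s: ✗ does not match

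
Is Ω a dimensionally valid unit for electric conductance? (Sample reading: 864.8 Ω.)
No

electric conductance has SI base units: A^2 * s^3 / (kg * m^2)
Ω does NOT reduce to A^2 * s^3 / (kg * m^2); a valid unit for electric conductance would be e.g. S.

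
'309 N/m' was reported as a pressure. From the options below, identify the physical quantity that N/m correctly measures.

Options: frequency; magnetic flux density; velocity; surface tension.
surface tension

pressure should have units dimensionally equivalent to kg / (m * s^2) (e.g. Pa).
The given unit 'N/m' reduces to kg / s^2. Of the listed options, that is the dimensionality of surface tension.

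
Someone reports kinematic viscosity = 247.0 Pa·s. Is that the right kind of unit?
No

kinematic viscosity has SI base units: m^2 / s
Pa·s does NOT reduce to m^2 / s; a valid unit for kinematic viscosity would be e.g. m²/s.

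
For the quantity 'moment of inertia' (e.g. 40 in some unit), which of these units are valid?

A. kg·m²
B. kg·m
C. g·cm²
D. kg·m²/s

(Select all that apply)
A, C

moment of inertia has SI base units: kg * m^2

Checking each option against kg * m^2:
  A. kg·m²: ✓ matches
  B. kg·m: ✗ does not match
  C. g·cm²: ✓ matches
  D. kg·m²/s: ✗ does not match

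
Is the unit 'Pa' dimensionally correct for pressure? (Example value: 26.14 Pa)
Yes

pressure has SI base units: kg / (m * s^2)
Pa reduces to the same SI base units, so it is a valid unit for pressure.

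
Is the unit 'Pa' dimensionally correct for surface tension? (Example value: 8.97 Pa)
No

surface tension has SI base units: kg / s^2
Pa does NOT reduce to kg / s^2; a valid unit for surface tension would be e.g. N/m.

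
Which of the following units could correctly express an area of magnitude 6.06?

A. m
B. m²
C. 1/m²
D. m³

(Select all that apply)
B

area has SI base units: m^2

Checking each option against m^2:
  A. m: ✗ does not match
  B. m²: ✓ matches
  C. 1/m²: ✗ does not match
  D. m³: ✗ does not match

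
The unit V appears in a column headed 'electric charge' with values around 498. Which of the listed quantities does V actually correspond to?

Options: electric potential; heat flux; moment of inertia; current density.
electric potential

electric charge should have units dimensionally equivalent to A * s (e.g. C).
The given unit 'V' reduces to kg * m^2 / (A * s^3). Of the listed options, that is the dimensionality of electric potential.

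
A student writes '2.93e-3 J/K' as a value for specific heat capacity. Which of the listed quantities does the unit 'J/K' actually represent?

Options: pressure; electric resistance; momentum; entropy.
entropy

specific heat capacity should have units dimensionally equivalent to m^2 / (s^2 * K) (e.g. J/(kg·K)).
The given unit 'J/K' reduces to kg * m^2 / (s^2 * K). Of the listed options, that is the dimensionality of entropy.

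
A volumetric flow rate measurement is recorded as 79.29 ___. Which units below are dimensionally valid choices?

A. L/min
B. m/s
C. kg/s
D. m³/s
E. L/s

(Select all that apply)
A, D, E

volumetric flow rate has SI base units: m^3 / s

Checking each option against m^3 / s:
  A. L/min: ✓ matches
  B. m/s: ✗ does not match
  C. kg/s: ✗ does not match
  D. m³/s: ✓ matches
  E. L/s: ✓ matches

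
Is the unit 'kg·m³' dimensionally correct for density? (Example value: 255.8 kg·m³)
No

density has SI base units: kg / m^3
kg·m³ does NOT reduce to kg / m^3; a valid unit for density would be e.g. kg/m³.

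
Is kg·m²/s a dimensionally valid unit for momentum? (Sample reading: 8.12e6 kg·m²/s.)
No

momentum has SI base units: kg * m / s
kg·m²/s does NOT reduce to kg * m / s; a valid unit for momentum would be e.g. kg·m/s.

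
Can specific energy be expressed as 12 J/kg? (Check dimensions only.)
Yes

specific energy has SI base units: m^2 / s^2
J/kg reduces to the same SI base units, so it is a valid unit for specific energy.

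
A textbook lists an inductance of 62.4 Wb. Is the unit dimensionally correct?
No

inductance has SI base units: kg * m^2 / (A^2 * s^2)
Wb does NOT reduce to kg * m^2 / (A^2 * s^2); a valid unit for inductance would be e.g. H.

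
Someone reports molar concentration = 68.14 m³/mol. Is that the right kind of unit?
No

molar concentration has SI base units: mol / m^3
m³/mol does NOT reduce to mol / m^3; a valid unit for molar concentration would be e.g. mol/m³.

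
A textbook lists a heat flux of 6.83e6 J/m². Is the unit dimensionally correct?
No

heat flux has SI base units: kg / s^3
J/m² does NOT reduce to kg / s^3; a valid unit for heat flux would be e.g. W/m².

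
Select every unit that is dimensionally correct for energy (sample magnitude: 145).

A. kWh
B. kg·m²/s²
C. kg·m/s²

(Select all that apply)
A, B

energy has SI base units: kg * m^2 / s^2

Checking each option against kg * m^2 / s^2:
  A. kWh: ✓ matches
  B. kg·m²/s²: ✓ matches
  C. kg·m/s²: ✗ does not match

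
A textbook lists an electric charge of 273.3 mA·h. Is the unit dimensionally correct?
Yes

electric charge has SI base units: A * s
mA·h reduces to the same SI base units, so it is a valid unit for electric charge.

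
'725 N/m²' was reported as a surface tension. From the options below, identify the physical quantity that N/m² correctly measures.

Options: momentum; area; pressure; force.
pressure

surface tension should have units dimensionally equivalent to kg / s^2 (e.g. N/m).
The given unit 'N/m²' reduces to kg / (m * s^2). Of the listed options, that is the dimensionality of pressure.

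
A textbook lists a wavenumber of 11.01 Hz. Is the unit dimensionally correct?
No

wavenumber has SI base units: 1 / m
Hz does NOT reduce to 1 / m; a valid unit for wavenumber would be e.g. 1/m.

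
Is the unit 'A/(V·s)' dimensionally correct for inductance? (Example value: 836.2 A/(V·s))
No

inductance has SI base units: kg * m^2 / (A^2 * s^2)
A/(V·s) does NOT reduce to kg * m^2 / (A^2 * s^2); a valid unit for inductance would be e.g. H.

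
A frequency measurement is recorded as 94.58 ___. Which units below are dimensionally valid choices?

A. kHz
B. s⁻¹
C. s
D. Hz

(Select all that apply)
A, B, D

frequency has SI base units: 1 / s

Checking each option against 1 / s:
  A. kHz: ✓ matches
  B. s⁻¹: ✓ matches
  C. s: ✗ does not match
  D. Hz: ✓ matches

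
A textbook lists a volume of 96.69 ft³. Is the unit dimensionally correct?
Yes

volume has SI base units: m^3
ft³ reduces to the same SI base units, so it is a valid unit for volume.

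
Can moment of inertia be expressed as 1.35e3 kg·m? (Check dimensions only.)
No

moment of inertia has SI base units: kg * m^2
kg·m does NOT reduce to kg * m^2; a valid unit for moment of inertia would be e.g. kg·m².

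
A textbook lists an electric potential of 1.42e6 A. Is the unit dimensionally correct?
No

electric potential has SI base units: kg * m^2 / (A * s^3)
A does NOT reduce to kg * m^2 / (A * s^3); a valid unit for electric potential would be e.g. V.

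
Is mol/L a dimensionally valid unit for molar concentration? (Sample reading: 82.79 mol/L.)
Yes

molar concentration has SI base units: mol / m^3
mol/L reduces to the same SI base units, so it is a valid unit for molar concentration.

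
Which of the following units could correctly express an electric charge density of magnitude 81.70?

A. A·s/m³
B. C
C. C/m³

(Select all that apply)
A, C

electric charge density has SI base units: A * s / m^3

Checking each option against A * s / m^3:
  A. A·s/m³: ✓ matches
  B. C: ✗ does not match
  C. C/m³: ✓ matches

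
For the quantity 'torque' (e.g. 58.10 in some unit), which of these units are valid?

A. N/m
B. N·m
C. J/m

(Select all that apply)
B

torque has SI base units: kg * m^2 / s^2

Checking each option against kg * m^2 / s^2:
  A. N/m: ✗ does not match
  B. N·m: ✓ matches
  C. J/m: ✗ does not match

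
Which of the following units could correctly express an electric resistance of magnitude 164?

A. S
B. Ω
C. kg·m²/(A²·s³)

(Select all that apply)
B, C

electric resistance has SI base units: kg * m^2 / (A^2 * s^3)

Checking each option against kg * m^2 / (A^2 * s^3):
  A. S: ✗ does not match
  B. Ω: ✓ matches
  C. kg·m²/(A²·s³): ✓ matches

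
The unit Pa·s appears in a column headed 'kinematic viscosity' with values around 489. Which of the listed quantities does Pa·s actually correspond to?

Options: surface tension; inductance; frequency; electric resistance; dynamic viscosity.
dynamic viscosity

kinematic viscosity should have units dimensionally equivalent to m^2 / s (e.g. m²/s).
The given unit 'Pa·s' reduces to kg / (m * s). Of the listed options, that is the dimensionality of dynamic viscosity.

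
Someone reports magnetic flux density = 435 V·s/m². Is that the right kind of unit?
Yes

magnetic flux density has SI base units: kg / (A * s^2)
V·s/m² reduces to the same SI base units, so it is a valid unit for magnetic flux density.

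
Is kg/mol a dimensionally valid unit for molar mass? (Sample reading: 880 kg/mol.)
Yes

molar mass has SI base units: kg / mol
kg/mol reduces to the same SI base units, so it is a valid unit for molar mass.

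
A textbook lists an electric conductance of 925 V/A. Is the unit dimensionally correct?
No

electric conductance has SI base units: A^2 * s^3 / (kg * m^2)
V/A does NOT reduce to A^2 * s^3 / (kg * m^2); a valid unit for electric conductance would be e.g. S.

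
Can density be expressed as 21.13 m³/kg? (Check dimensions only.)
No

density has SI base units: kg / m^3
m³/kg does NOT reduce to kg / m^3; a valid unit for density would be e.g. kg/m³.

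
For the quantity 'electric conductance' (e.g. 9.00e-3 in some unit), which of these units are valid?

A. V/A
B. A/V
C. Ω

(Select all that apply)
B

electric conductance has SI base units: A^2 * s^3 / (kg * m^2)

Checking each option against A^2 * s^3 / (kg * m^2):
  A. V/A: ✗ does not match
  B. A/V: ✓ matches
  C. Ω: ✗ does not match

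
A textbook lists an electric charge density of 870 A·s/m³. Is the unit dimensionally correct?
Yes

electric charge density has SI base units: A * s / m^3
A·s/m³ reduces to the same SI base units, so it is a valid unit for electric charge density.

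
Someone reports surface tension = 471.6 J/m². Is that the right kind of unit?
Yes

surface tension has SI base units: kg / s^2
J/m² reduces to the same SI base units, so it is a valid unit for surface tension.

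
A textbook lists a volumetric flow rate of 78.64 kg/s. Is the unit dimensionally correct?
No

volumetric flow rate has SI base units: m^3 / s
kg/s does NOT reduce to m^3 / s; a valid unit for volumetric flow rate would be e.g. m³/s.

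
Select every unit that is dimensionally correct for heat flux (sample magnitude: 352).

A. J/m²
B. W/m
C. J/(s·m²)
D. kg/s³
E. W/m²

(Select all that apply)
C, D, E

heat flux has SI base units: kg / s^3

Checking each option against kg / s^3:
  A. J/m²: ✗ does not match
  B. W/m: ✗ does not match
  C. J/(s·m²): ✓ matches
  D. kg/s³: ✓ matches
  E. W/m²: ✓ matches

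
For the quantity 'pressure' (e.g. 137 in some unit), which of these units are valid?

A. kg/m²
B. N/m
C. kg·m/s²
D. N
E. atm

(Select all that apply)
E

pressure has SI base units: kg / (m * s^2)

Checking each option against kg / (m * s^2):
  A. kg/m²: ✗ does not match
  B. N/m: ✗ does not match
  C. kg·m/s²: ✗ does not match
  D. N: ✗ does not match
  E. atm: ✓ matches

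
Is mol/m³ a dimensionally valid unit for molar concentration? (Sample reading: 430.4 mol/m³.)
Yes

molar concentration has SI base units: mol / m^3
mol/m³ reduces to the same SI base units, so it is a valid unit for molar concentration.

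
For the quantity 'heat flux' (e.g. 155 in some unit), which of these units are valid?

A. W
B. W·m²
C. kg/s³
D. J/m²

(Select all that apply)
C

heat flux has SI base units: kg / s^3

Checking each option against kg / s^3:
  A. W: ✗ does not match
  B. W·m²: ✗ does not match
  C. kg/s³: ✓ matches
  D. J/m²: ✗ does not match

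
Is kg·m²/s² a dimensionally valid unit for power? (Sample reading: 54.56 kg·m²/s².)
No

power has SI base units: kg * m^2 / s^3
kg·m²/s² does NOT reduce to kg * m^2 / s^3; a valid unit for power would be e.g. W.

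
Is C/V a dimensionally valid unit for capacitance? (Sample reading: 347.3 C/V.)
Yes

capacitance has SI base units: A^2 * s^4 / (kg * m^2)
C/V reduces to the same SI base units, so it is a valid unit for capacitance.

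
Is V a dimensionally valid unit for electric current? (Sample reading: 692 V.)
No

electric current has SI base units: A
V does NOT reduce to A; a valid unit for electric current would be e.g. A.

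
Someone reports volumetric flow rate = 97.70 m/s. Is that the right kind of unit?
No

volumetric flow rate has SI base units: m^3 / s
m/s does NOT reduce to m^3 / s; a valid unit for volumetric flow rate would be e.g. m³/s.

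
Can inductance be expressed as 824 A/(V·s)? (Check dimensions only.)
No

inductance has SI base units: kg * m^2 / (A^2 * s^2)
A/(V·s) does NOT reduce to kg * m^2 / (A^2 * s^2); a valid unit for inductance would be e.g. H.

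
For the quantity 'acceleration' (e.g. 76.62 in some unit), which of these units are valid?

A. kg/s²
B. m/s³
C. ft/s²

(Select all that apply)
C

acceleration has SI base units: m / s^2

Checking each option against m / s^2:
  A. kg/s²: ✗ does not match
  B. m/s³: ✗ does not match
  C. ft/s²: ✓ matches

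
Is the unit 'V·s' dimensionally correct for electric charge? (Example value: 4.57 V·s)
No

electric charge has SI base units: A * s
V·s does NOT reduce to A * s; a valid unit for electric charge would be e.g. C.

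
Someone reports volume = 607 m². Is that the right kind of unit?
No

volume has SI base units: m^3
m² does NOT reduce to m^3; a valid unit for volume would be e.g. m³.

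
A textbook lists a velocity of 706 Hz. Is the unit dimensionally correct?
No

velocity has SI base units: m / s
Hz does NOT reduce to m / s; a valid unit for velocity would be e.g. m/s.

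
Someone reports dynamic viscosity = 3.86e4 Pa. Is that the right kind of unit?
No

dynamic viscosity has SI base units: kg / (m * s)
Pa does NOT reduce to kg / (m * s); a valid unit for dynamic viscosity would be e.g. Pa·s.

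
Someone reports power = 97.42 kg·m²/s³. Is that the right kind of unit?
Yes

power has SI base units: kg * m^2 / s^3
kg·m²/s³ reduces to the same SI base units, so it is a valid unit for power.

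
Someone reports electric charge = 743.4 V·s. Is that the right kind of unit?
No

electric charge has SI base units: A * s
V·s does NOT reduce to A * s; a valid unit for electric charge would be e.g. C.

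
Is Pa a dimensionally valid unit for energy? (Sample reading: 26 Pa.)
No

energy has SI base units: kg * m^2 / s^2
Pa does NOT reduce to kg * m^2 / s^2; a valid unit for energy would be e.g. J.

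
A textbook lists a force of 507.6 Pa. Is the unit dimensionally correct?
No

force has SI base units: kg * m / s^2
Pa does NOT reduce to kg * m / s^2; a valid unit for force would be e.g. N.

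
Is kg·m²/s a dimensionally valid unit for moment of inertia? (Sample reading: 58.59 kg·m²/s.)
No

moment of inertia has SI base units: kg * m^2
kg·m²/s does NOT reduce to kg * m^2; a valid unit for moment of inertia would be e.g. kg·m².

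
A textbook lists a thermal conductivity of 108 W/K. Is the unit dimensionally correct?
No

thermal conductivity has SI base units: kg * m / (s^3 * K)
W/K does NOT reduce to kg * m / (s^3 * K); a valid unit for thermal conductivity would be e.g. W/(m·K).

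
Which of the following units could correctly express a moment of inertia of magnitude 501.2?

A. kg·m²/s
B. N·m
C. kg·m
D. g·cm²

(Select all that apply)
D

moment of inertia has SI base units: kg * m^2

Checking each option against kg * m^2:
  A. kg·m²/s: ✗ does not match
  B. N·m: ✗ does not match
  C. kg·m: ✗ does not match
  D. g·cm²: ✓ matches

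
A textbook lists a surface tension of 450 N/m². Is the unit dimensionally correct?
No

surface tension has SI base units: kg / s^2
N/m² does NOT reduce to kg / s^2; a valid unit for surface tension would be e.g. N/m.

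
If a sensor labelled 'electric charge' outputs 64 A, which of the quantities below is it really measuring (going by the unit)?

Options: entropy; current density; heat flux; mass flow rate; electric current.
electric current

electric charge should have units dimensionally equivalent to A * s (e.g. C).
The given unit 'A' reduces to A. Of the listed options, that is the dimensionality of electric current.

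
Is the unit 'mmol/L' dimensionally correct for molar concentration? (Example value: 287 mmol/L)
Yes

molar concentration has SI base units: mol / m^3
mmol/L reduces to the same SI base units, so it is a valid unit for molar concentration.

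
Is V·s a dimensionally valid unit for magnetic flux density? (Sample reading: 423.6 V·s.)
No

magnetic flux density has SI base units: kg / (A * s^2)
V·s does NOT reduce to kg / (A * s^2); a valid unit for magnetic flux density would be e.g. T.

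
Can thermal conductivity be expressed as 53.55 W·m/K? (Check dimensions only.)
No

thermal conductivity has SI base units: kg * m / (s^3 * K)
W·m/K does NOT reduce to kg * m / (s^3 * K); a valid unit for thermal conductivity would be e.g. W/(m·K).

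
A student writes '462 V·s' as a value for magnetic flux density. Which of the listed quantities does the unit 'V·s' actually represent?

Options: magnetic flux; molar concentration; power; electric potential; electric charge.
magnetic flux

magnetic flux density should have units dimensionally equivalent to kg / (A * s^2) (e.g. T).
The given unit 'V·s' reduces to kg * m^2 / (A * s^2). Of the listed options, that is the dimensionality of magnetic flux.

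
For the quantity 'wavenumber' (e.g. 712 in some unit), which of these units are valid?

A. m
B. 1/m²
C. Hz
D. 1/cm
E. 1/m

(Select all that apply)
D, E

wavenumber has SI base units: 1 / m

Checking each option against 1 / m:
  A. m: ✗ does not match
  B. 1/m²: ✗ does not match
  C. Hz: ✗ does not match
  D. 1/cm: ✓ matches
  E. 1/m: ✓ matches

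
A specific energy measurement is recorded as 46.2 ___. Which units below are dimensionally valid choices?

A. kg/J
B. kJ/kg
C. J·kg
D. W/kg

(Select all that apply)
B

specific energy has SI base units: m^2 / s^2

Checking each option against m^2 / s^2:
  A. kg/J: ✗ does not match
  B. kJ/kg: ✓ matches
  C. J·kg: ✗ does not match
  D. W/kg: ✗ does not match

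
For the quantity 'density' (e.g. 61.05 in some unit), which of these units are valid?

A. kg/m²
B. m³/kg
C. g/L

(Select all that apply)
C

density has SI base units: kg / m^3

Checking each option against kg / m^3:
  A. kg/m²: ✗ does not match
  B. m³/kg: ✗ does not match
  C. g/L: ✓ matches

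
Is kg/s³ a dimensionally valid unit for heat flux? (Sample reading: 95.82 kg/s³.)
Yes

heat flux has SI base units: kg / s^3
kg/s³ reduces to the same SI base units, so it is a valid unit for heat flux.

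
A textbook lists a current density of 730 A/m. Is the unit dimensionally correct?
No

current density has SI base units: A / m^2
A/m does NOT reduce to A / m^2; a valid unit for current density would be e.g. A/m².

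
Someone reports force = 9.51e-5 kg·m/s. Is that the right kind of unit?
No

force has SI base units: kg * m / s^2
kg·m/s does NOT reduce to kg * m / s^2; a valid unit for force would be e.g. N.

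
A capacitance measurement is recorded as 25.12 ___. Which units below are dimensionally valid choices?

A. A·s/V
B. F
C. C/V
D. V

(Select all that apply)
A, B, C

capacitance has SI base units: A^2 * s^4 / (kg * m^2)

Checking each option against A^2 * s^4 / (kg * m^2):
  A. A·s/V: ✓ matches
  B. F: ✓ matches
  C. C/V: ✓ matches
  D. V: ✗ does not match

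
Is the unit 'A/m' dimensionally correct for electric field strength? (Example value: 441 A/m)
No

electric field strength has SI base units: kg * m / (A * s^3)
A/m does NOT reduce to kg * m / (A * s^3); a valid unit for electric field strength would be e.g. V/m.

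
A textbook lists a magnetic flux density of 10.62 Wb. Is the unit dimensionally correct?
No

magnetic flux density has SI base units: kg / (A * s^2)
Wb does NOT reduce to kg / (A * s^2); a valid unit for magnetic flux density would be e.g. T.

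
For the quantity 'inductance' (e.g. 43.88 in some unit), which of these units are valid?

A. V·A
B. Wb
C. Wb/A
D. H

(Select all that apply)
C, D

inductance has SI base units: kg * m^2 / (A^2 * s^2)

Checking each option against kg * m^2 / (A^2 * s^2):
  A. V·A: ✗ does not match
  B. Wb: ✗ does not match
  C. Wb/A: ✓ matches
  D. H: ✓ matches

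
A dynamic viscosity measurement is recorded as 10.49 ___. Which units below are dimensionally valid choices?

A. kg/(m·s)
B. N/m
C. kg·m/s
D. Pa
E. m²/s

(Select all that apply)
A

dynamic viscosity has SI base units: kg / (m * s)

Checking each option against kg / (m * s):
  A. kg/(m·s): ✓ matches
  B. N/m: ✗ does not match
  C. kg·m/s: ✗ does not match
  D. Pa: ✗ does not match
  E. m²/s: ✗ does not match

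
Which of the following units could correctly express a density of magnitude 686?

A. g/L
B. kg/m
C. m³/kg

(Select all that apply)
A

density has SI base units: kg / m^3

Checking each option against kg / m^3:
  A. g/L: ✓ matches
  B. kg/m: ✗ does not match
  C. m³/kg: ✗ does not match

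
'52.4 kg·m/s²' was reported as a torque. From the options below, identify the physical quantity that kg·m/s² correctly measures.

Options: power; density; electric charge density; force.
force

torque should have units dimensionally equivalent to kg * m^2 / s^2 (e.g. N·m).
The given unit 'kg·m/s²' reduces to kg * m / s^2. Of the listed options, that is the dimensionality of force.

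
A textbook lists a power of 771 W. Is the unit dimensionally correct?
Yes

power has SI base units: kg * m^2 / s^3
W reduces to the same SI base units, so it is a valid unit for power.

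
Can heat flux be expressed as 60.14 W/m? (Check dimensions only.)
No

heat flux has SI base units: kg / s^3
W/m does NOT reduce to kg / s^3; a valid unit for heat flux would be e.g. W/m².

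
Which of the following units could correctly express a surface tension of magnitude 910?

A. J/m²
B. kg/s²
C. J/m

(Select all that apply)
A, B

surface tension has SI base units: kg / s^2

Checking each option against kg / s^2:
  A. J/m²: ✓ matches
  B. kg/s²: ✓ matches
  C. J/m: ✗ does not match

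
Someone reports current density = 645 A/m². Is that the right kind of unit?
Yes

current density has SI base units: A / m^2
A/m² reduces to the same SI base units, so it is a valid unit for current density.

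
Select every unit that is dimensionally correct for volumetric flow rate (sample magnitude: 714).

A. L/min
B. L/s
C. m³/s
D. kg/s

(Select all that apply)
A, B, C

volumetric flow rate has SI base units: m^3 / s

Checking each option against m^3 / s:
  A. L/min: ✓ matches
  B. L/s: ✓ matches
  C. m³/s: ✓ matches
  D. kg/s: ✗ does not match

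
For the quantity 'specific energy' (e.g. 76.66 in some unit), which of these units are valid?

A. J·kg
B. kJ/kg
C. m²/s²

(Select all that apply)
B, C

specific energy has SI base units: m^2 / s^2

Checking each option against m^2 / s^2:
  A. J·kg: ✗ does not match
  B. kJ/kg: ✓ matches
  C. m²/s²: ✓ matches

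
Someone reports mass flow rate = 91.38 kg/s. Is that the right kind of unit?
Yes

mass flow rate has SI base units: kg / s
kg/s reduces to the same SI base units, so it is a valid unit for mass flow rate.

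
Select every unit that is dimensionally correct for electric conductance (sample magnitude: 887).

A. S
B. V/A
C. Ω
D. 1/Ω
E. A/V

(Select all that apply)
A, D, E

electric conductance has SI base units: A^2 * s^3 / (kg * m^2)

Checking each option against A^2 * s^3 / (kg * m^2):
  A. S: ✓ matches
  B. V/A: ✗ does not match
  C. Ω: ✗ does not match
  D. 1/Ω: ✓ matches
  E. A/V: ✓ matches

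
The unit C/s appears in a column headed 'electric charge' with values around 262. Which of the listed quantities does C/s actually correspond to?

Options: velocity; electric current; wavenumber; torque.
electric current

electric charge should have units dimensionally equivalent to A * s (e.g. C).
The given unit 'C/s' reduces to A. Of the listed options, that is the dimensionality of electric current.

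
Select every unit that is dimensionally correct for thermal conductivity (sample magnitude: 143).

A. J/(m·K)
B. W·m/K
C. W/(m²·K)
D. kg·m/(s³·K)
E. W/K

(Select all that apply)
D

thermal conductivity has SI base units: kg * m / (s^3 * K)

Checking each option against kg * m / (s^3 * K):
  A. J/(m·K): ✗ does not match
  B. W·m/K: ✗ does not match
  C. W/(m²·K): ✗ does not match
  D. kg·m/(s³·K): ✓ matches
  E. W/K: ✗ does not match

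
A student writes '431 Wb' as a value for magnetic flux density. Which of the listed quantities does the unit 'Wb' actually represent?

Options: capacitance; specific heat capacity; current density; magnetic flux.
magnetic flux

magnetic flux density should have units dimensionally equivalent to kg / (A * s^2) (e.g. T).
The given unit 'Wb' reduces to kg * m^2 / (A * s^2). Of the listed options, that is the dimensionality of magnetic flux.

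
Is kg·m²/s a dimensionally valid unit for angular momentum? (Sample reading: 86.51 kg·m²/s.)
Yes

angular momentum has SI base units: kg * m^2 / s
kg·m²/s reduces to the same SI base units, so it is a valid unit for angular momentum.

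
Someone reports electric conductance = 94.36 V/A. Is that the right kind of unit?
No

electric conductance has SI base units: A^2 * s^3 / (kg * m^2)
V/A does NOT reduce to A^2 * s^3 / (kg * m^2); a valid unit for electric conductance would be e.g. S.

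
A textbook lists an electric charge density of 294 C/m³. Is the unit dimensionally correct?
Yes

electric charge density has SI base units: A * s / m^3
C/m³ reduces to the same SI base units, so it is a valid unit for electric charge density.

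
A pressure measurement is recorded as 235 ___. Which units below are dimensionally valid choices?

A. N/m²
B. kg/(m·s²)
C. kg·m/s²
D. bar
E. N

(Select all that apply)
A, B, D

pressure has SI base units: kg / (m * s^2)

Checking each option against kg / (m * s^2):
  A. N/m²: ✓ matches
  B. kg/(m·s²): ✓ matches
  C. kg·m/s²: ✗ does not match
  D. bar: ✓ matches
  E. N: ✗ does not match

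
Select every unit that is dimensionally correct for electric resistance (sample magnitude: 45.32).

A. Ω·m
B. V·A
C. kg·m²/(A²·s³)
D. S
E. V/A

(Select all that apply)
C, E

electric resistance has SI base units: kg * m^2 / (A^2 * s^3)

Checking each option against kg * m^2 / (A^2 * s^3):
  A. Ω·m: ✗ does not match
  B. V·A: ✗ does not match
  C. kg·m²/(A²·s³): ✓ matches
  D. S: ✗ does not match
  E. V/A: ✓ matches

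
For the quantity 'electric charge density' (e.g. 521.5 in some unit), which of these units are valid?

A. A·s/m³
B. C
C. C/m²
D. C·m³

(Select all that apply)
A

electric charge density has SI base units: A * s / m^3

Checking each option against A * s / m^3:
  A. A·s/m³: ✓ matches
  B. C: ✗ does not match
  C. C/m²: ✗ does not match
  D. C·m³: ✗ does not match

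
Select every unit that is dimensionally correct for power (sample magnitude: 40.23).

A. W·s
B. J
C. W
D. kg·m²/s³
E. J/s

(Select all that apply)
C, D, E

power has SI base units: kg * m^2 / s^3

Checking each option against kg * m^2 / s^3:
  A. W·s: ✗ does not match
  B. J: ✗ does not match
  C. W: ✓ matches
  D. kg·m²/s³: ✓ matches
  E. J/s: ✓ matches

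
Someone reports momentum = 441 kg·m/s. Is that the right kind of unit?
Yes

momentum has SI base units: kg * m / s
kg·m/s reduces to the same SI base units, so it is a valid unit for momentum.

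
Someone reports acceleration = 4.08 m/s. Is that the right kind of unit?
No

acceleration has SI base units: m / s^2
m/s does NOT reduce to m / s^2; a valid unit for acceleration would be e.g. m/s².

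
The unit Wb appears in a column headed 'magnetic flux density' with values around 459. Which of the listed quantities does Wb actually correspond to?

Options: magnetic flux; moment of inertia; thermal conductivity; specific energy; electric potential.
magnetic flux

magnetic flux density should have units dimensionally equivalent to kg / (A * s^2) (e.g. T).
The given unit 'Wb' reduces to kg * m^2 / (A * s^2). Of the listed options, that is the dimensionality of magnetic flux.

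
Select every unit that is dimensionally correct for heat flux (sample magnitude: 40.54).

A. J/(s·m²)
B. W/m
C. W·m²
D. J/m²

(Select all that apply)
A

heat flux has SI base units: kg / s^3

Checking each option against kg / s^3:
  A. J/(s·m²): ✓ matches
  B. W/m: ✗ does not match
  C. W·m²: ✗ does not match
  D. J/m²: ✗ does not match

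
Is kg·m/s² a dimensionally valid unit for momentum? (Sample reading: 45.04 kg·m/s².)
No

momentum has SI base units: kg * m / s
kg·m/s² does NOT reduce to kg * m / s; a valid unit for momentum would be e.g. kg·m/s.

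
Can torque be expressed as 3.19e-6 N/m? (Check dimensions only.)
No

torque has SI base units: kg * m^2 / s^2
N/m does NOT reduce to kg * m^2 / s^2; a valid unit for torque would be e.g. N·m.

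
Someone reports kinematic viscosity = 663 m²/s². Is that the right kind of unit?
No

kinematic viscosity has SI base units: m^2 / s
m²/s² does NOT reduce to m^2 / s; a valid unit for kinematic viscosity would be e.g. m²/s.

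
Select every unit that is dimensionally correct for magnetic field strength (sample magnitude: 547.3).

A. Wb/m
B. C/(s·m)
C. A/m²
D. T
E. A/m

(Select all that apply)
B, E

magnetic field strength has SI base units: A / m

Checking each option against A / m:
  A. Wb/m: ✗ does not match
  B. C/(s·m): ✓ matches
  C. A/m²: ✗ does not match
  D. T: ✗ does not match
  E. A/m: ✓ matches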